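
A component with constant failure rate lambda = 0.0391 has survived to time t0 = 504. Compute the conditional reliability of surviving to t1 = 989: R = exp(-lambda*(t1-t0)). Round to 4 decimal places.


lambda = 0.0391
t0 = 504, t1 = 989
t1 - t0 = 485
lambda * (t1-t0) = 0.0391 * 485 = 18.9635
R = exp(-18.9635)
R = 0.0

0.0


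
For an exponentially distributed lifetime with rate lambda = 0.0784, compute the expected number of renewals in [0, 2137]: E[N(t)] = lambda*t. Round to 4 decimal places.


lambda = 0.0784
t = 2137
E[N(t)] = lambda * t
E[N(t)] = 0.0784 * 2137
E[N(t)] = 167.5408

167.5408


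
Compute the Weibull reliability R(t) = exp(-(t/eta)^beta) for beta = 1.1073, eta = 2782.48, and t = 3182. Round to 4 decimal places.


beta = 1.1073, eta = 2782.48, t = 3182
t/eta = 3182 / 2782.48 = 1.1436
(t/eta)^beta = 1.1436^1.1073 = 1.1602
R(t) = exp(-1.1602)
R(t) = 0.3134

0.3134


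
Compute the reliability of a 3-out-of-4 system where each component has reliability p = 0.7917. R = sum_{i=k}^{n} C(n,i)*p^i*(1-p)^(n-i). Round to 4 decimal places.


k = 3, n = 4, p = 0.7917
i=3: C(4,3)=4 * 0.7917^3 * 0.2083^1 = 0.4135
i=4: C(4,4)=1 * 0.7917^4 * 0.2083^0 = 0.3929
R = sum of terms = 0.8063

0.8063


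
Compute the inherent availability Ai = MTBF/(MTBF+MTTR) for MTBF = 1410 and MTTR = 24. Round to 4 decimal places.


MTBF = 1410
MTTR = 24
MTBF + MTTR = 1434
Ai = 1410 / 1434
Ai = 0.9833

0.9833


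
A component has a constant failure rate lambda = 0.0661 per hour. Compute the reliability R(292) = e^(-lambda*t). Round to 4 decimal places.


lambda = 0.0661
t = 292
lambda * t = 19.3012
R(t) = e^(-19.3012)
R(t) = 0.0

0.0


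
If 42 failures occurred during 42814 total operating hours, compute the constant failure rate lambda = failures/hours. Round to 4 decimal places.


failures = 42
total_hours = 42814
lambda = 42 / 42814
lambda = 0.001

0.001


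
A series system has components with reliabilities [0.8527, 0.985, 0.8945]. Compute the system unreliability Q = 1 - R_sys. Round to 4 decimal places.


Components: [0.8527, 0.985, 0.8945]
After component 1: product = 0.8527
After component 2: product = 0.8399
After component 3: product = 0.7513
R_sys = 0.7513
Q = 1 - 0.7513 = 0.2487

0.2487


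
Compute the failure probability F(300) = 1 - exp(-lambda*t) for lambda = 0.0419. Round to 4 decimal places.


lambda = 0.0419, t = 300
lambda * t = 12.57
exp(-12.57) = 0.0
F(t) = 1 - 0.0
F(t) = 1.0

1.0


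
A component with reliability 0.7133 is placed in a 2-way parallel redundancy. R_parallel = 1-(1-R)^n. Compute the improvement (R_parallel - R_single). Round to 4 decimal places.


R_single = 0.7133, n = 2
1 - R_single = 0.2867
(1 - R_single)^n = 0.2867^2 = 0.0822
R_parallel = 1 - 0.0822 = 0.9178
Improvement = 0.9178 - 0.7133
Improvement = 0.2045

0.2045


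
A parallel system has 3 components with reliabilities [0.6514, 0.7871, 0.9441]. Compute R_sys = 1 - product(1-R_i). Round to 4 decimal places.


Components: [0.6514, 0.7871, 0.9441]
(1 - 0.6514) = 0.3486, running product = 0.3486
(1 - 0.7871) = 0.2129, running product = 0.0742
(1 - 0.9441) = 0.0559, running product = 0.0041
Product of (1-R_i) = 0.0041
R_sys = 1 - 0.0041 = 0.9959

0.9959


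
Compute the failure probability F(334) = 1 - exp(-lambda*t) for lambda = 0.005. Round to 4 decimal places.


lambda = 0.005, t = 334
lambda * t = 1.67
exp(-1.67) = 0.1882
F(t) = 1 - 0.1882
F(t) = 0.8118

0.8118


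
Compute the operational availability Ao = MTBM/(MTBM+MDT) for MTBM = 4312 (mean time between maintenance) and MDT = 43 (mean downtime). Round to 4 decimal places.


MTBM = 4312
MDT = 43
MTBM + MDT = 4355
Ao = 4312 / 4355
Ao = 0.9901

0.9901


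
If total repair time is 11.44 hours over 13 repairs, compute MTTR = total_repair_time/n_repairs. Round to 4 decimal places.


total_repair_time = 11.44
n_repairs = 13
MTTR = 11.44 / 13
MTTR = 0.88

0.88


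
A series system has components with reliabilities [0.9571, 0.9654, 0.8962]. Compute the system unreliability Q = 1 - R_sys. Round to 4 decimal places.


Components: [0.9571, 0.9654, 0.8962]
After component 1: product = 0.9571
After component 2: product = 0.924
After component 3: product = 0.8281
R_sys = 0.8281
Q = 1 - 0.8281 = 0.1719

0.1719


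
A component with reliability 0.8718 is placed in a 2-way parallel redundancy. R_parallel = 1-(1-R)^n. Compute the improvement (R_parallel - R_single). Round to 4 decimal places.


R_single = 0.8718, n = 2
1 - R_single = 0.1282
(1 - R_single)^n = 0.1282^2 = 0.0164
R_parallel = 1 - 0.0164 = 0.9836
Improvement = 0.9836 - 0.8718
Improvement = 0.1118

0.1118


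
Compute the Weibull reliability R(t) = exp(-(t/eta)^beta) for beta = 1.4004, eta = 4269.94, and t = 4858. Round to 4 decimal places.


beta = 1.4004, eta = 4269.94, t = 4858
t/eta = 4858 / 4269.94 = 1.1377
(t/eta)^beta = 1.1377^1.4004 = 1.198
R(t) = exp(-1.198)
R(t) = 0.3018

0.3018


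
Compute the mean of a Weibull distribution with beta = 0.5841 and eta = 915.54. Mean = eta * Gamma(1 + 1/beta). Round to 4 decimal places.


beta = 0.5841, eta = 915.54
1/beta = 1.712
1 + 1/beta = 2.712
Gamma(2.712) = 1.5596
Mean = 915.54 * 1.5596
Mean = 1427.8951

1427.8951


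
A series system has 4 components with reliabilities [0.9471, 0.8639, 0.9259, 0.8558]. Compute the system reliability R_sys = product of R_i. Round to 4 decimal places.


Components: [0.9471, 0.8639, 0.9259, 0.8558]
After component 1 (R=0.9471): product = 0.9471
After component 2 (R=0.8639): product = 0.8182
After component 3 (R=0.9259): product = 0.7576
After component 4 (R=0.8558): product = 0.6483
R_sys = 0.6483

0.6483


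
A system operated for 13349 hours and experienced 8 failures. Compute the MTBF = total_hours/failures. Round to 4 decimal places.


total_hours = 13349
failures = 8
MTBF = 13349 / 8
MTBF = 1668.625

1668.625


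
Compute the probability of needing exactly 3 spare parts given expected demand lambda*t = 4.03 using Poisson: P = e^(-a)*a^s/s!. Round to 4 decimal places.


a = 4.03, s = 3
e^(-a) = e^(-4.03) = 0.0178
a^s = 4.03^3 = 65.4508
s! = 6
P = 0.0178 * 65.4508 / 6
P = 0.1939

0.1939


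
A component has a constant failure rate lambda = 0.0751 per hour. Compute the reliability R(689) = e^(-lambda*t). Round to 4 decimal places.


lambda = 0.0751
t = 689
lambda * t = 51.7439
R(t) = e^(-51.7439)
R(t) = 0.0

0.0


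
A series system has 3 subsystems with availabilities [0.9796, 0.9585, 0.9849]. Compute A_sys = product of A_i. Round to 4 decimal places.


Subsystems: [0.9796, 0.9585, 0.9849]
After subsystem 1 (A=0.9796): product = 0.9796
After subsystem 2 (A=0.9585): product = 0.9389
After subsystem 3 (A=0.9849): product = 0.9248
A_sys = 0.9248

0.9248


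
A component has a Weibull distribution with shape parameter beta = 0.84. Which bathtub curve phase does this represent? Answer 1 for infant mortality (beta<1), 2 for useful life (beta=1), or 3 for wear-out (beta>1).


beta = 0.84
Compare beta to 1:
beta < 1 => infant mortality (phase 1)
beta = 1 => useful life (phase 2)
beta > 1 => wear-out (phase 3)
Since beta = 0.84, this is infant mortality (decreasing failure rate)
Phase = 1

1


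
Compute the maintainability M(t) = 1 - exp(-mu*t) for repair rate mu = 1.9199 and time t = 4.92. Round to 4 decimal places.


mu = 1.9199, t = 4.92
mu * t = 1.9199 * 4.92 = 9.4459
exp(-9.4459) = 0.0001
M(t) = 1 - 0.0001
M(t) = 0.9999

0.9999


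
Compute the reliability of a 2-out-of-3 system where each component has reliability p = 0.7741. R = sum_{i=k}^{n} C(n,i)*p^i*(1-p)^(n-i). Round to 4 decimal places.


k = 2, n = 3, p = 0.7741
i=2: C(3,2)=3 * 0.7741^2 * 0.2259^1 = 0.4061
i=3: C(3,3)=1 * 0.7741^3 * 0.2259^0 = 0.4639
R = sum of terms = 0.87

0.87


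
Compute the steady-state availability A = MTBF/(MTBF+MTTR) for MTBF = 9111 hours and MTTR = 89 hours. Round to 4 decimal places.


MTBF = 9111
MTTR = 89
MTBF + MTTR = 9200
A = 9111 / 9200
A = 0.9903

0.9903


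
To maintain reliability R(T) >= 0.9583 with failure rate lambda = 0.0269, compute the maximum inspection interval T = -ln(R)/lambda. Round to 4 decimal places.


R_target = 0.9583
lambda = 0.0269
-ln(0.9583) = 0.0426
T = 0.0426 / 0.0269
T = 1.5834

1.5834


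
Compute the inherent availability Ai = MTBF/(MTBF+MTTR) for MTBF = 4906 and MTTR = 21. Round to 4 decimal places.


MTBF = 4906
MTTR = 21
MTBF + MTTR = 4927
Ai = 4906 / 4927
Ai = 0.9957

0.9957


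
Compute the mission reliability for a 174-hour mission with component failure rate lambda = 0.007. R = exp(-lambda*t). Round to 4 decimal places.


lambda = 0.007
mission_time = 174
lambda * t = 0.007 * 174 = 1.218
R = exp(-1.218)
R = 0.2958

0.2958


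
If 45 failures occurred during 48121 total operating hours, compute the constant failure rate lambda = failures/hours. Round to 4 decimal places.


failures = 45
total_hours = 48121
lambda = 45 / 48121
lambda = 0.0009

0.0009


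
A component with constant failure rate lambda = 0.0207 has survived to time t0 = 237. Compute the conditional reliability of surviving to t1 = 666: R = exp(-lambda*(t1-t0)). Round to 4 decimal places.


lambda = 0.0207
t0 = 237, t1 = 666
t1 - t0 = 429
lambda * (t1-t0) = 0.0207 * 429 = 8.8803
R = exp(-8.8803)
R = 0.0001

0.0001


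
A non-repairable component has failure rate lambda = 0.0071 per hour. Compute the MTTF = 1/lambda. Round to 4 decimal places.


lambda = 0.0071
MTTF = 1 / 0.0071
MTTF = 140.8451

140.8451


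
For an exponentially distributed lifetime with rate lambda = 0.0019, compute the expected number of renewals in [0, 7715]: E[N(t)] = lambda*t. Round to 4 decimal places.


lambda = 0.0019
t = 7715
E[N(t)] = lambda * t
E[N(t)] = 0.0019 * 7715
E[N(t)] = 14.6585

14.6585


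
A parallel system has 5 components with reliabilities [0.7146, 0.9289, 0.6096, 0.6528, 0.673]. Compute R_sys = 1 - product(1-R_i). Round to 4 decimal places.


Components: [0.7146, 0.9289, 0.6096, 0.6528, 0.673]
(1 - 0.7146) = 0.2854, running product = 0.2854
(1 - 0.9289) = 0.0711, running product = 0.0203
(1 - 0.6096) = 0.3904, running product = 0.0079
(1 - 0.6528) = 0.3472, running product = 0.0028
(1 - 0.673) = 0.327, running product = 0.0009
Product of (1-R_i) = 0.0009
R_sys = 1 - 0.0009 = 0.9991

0.9991


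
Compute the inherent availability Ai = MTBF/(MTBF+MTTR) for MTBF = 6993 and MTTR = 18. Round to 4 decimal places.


MTBF = 6993
MTTR = 18
MTBF + MTTR = 7011
Ai = 6993 / 7011
Ai = 0.9974

0.9974


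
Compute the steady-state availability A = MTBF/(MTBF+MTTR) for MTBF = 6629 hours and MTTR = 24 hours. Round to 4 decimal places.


MTBF = 6629
MTTR = 24
MTBF + MTTR = 6653
A = 6629 / 6653
A = 0.9964

0.9964


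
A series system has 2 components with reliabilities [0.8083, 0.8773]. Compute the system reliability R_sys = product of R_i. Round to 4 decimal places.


Components: [0.8083, 0.8773]
After component 1 (R=0.8083): product = 0.8083
After component 2 (R=0.8773): product = 0.7091
R_sys = 0.7091

0.7091


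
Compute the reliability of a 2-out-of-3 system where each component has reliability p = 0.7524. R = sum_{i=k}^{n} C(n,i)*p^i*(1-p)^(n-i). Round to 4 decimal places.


k = 2, n = 3, p = 0.7524
i=2: C(3,2)=3 * 0.7524^2 * 0.2476^1 = 0.4205
i=3: C(3,3)=1 * 0.7524^3 * 0.2476^0 = 0.4259
R = sum of terms = 0.8464

0.8464


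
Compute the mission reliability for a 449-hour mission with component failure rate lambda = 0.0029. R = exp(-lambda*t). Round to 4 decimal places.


lambda = 0.0029
mission_time = 449
lambda * t = 0.0029 * 449 = 1.3021
R = exp(-1.3021)
R = 0.272

0.272


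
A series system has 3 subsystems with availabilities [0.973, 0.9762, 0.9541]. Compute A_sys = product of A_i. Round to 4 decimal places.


Subsystems: [0.973, 0.9762, 0.9541]
After subsystem 1 (A=0.973): product = 0.973
After subsystem 2 (A=0.9762): product = 0.9498
After subsystem 3 (A=0.9541): product = 0.9062
A_sys = 0.9062

0.9062


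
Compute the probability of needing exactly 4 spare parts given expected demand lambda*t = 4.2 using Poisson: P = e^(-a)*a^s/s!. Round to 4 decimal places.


a = 4.2, s = 4
e^(-a) = e^(-4.2) = 0.015
a^s = 4.2^4 = 311.1696
s! = 24
P = 0.015 * 311.1696 / 24
P = 0.1944

0.1944


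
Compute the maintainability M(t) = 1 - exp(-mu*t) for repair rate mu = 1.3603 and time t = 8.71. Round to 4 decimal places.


mu = 1.3603, t = 8.71
mu * t = 1.3603 * 8.71 = 11.8482
exp(-11.8482) = 0.0
M(t) = 1 - 0.0
M(t) = 1.0

1.0


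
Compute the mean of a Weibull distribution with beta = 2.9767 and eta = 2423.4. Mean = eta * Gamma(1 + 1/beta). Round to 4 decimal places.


beta = 2.9767, eta = 2423.4
1/beta = 0.3359
1 + 1/beta = 1.3359
Gamma(1.3359) = 0.8927
Mean = 2423.4 * 0.8927
Mean = 2163.3092

2163.3092


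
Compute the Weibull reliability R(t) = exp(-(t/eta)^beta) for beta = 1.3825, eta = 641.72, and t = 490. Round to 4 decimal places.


beta = 1.3825, eta = 641.72, t = 490
t/eta = 490 / 641.72 = 0.7636
(t/eta)^beta = 0.7636^1.3825 = 0.6887
R(t) = exp(-0.6887)
R(t) = 0.5022

0.5022


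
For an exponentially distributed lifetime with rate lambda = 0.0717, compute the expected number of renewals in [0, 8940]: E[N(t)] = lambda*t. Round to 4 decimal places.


lambda = 0.0717
t = 8940
E[N(t)] = lambda * t
E[N(t)] = 0.0717 * 8940
E[N(t)] = 640.998

640.998


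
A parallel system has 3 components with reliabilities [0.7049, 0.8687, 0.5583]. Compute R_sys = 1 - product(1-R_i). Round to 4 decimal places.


Components: [0.7049, 0.8687, 0.5583]
(1 - 0.7049) = 0.2951, running product = 0.2951
(1 - 0.8687) = 0.1313, running product = 0.0387
(1 - 0.5583) = 0.4417, running product = 0.0171
Product of (1-R_i) = 0.0171
R_sys = 1 - 0.0171 = 0.9829

0.9829


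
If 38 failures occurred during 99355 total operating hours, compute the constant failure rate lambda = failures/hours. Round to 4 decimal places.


failures = 38
total_hours = 99355
lambda = 38 / 99355
lambda = 0.0004

0.0004


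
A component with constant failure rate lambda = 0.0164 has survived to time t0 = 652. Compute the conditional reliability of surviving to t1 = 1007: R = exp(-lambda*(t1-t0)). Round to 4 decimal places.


lambda = 0.0164
t0 = 652, t1 = 1007
t1 - t0 = 355
lambda * (t1-t0) = 0.0164 * 355 = 5.822
R = exp(-5.822)
R = 0.003

0.003


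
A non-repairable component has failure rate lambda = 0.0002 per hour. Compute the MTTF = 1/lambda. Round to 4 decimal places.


lambda = 0.0002
MTTF = 1 / 0.0002
MTTF = 5000.0

5000.0


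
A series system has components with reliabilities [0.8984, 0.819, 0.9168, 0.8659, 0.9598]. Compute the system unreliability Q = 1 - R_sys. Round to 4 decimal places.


Components: [0.8984, 0.819, 0.9168, 0.8659, 0.9598]
After component 1: product = 0.8984
After component 2: product = 0.7358
After component 3: product = 0.6746
After component 4: product = 0.5841
After component 5: product = 0.5606
R_sys = 0.5606
Q = 1 - 0.5606 = 0.4394

0.4394


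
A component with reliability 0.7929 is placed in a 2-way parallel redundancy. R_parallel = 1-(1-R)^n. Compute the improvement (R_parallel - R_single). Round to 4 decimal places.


R_single = 0.7929, n = 2
1 - R_single = 0.2071
(1 - R_single)^n = 0.2071^2 = 0.0429
R_parallel = 1 - 0.0429 = 0.9571
Improvement = 0.9571 - 0.7929
Improvement = 0.1642

0.1642


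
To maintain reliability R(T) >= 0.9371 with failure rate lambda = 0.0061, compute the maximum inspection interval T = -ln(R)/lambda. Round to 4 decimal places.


R_target = 0.9371
lambda = 0.0061
-ln(0.9371) = 0.065
T = 0.065 / 0.0061
T = 10.65

10.65


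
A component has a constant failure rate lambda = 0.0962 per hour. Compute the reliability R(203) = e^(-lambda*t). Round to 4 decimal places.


lambda = 0.0962
t = 203
lambda * t = 19.5286
R(t) = e^(-19.5286)
R(t) = 0.0

0.0


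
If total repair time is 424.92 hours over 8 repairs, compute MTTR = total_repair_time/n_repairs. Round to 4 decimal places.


total_repair_time = 424.92
n_repairs = 8
MTTR = 424.92 / 8
MTTR = 53.115

53.115


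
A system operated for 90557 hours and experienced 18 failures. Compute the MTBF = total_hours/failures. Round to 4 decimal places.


total_hours = 90557
failures = 18
MTBF = 90557 / 18
MTBF = 5030.9444

5030.9444


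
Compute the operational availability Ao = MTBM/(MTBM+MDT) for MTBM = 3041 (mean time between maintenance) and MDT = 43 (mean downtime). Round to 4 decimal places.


MTBM = 3041
MDT = 43
MTBM + MDT = 3084
Ao = 3041 / 3084
Ao = 0.9861

0.9861


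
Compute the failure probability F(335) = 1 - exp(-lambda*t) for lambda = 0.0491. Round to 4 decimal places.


lambda = 0.0491, t = 335
lambda * t = 16.4485
exp(-16.4485) = 0.0
F(t) = 1 - 0.0
F(t) = 1.0

1.0


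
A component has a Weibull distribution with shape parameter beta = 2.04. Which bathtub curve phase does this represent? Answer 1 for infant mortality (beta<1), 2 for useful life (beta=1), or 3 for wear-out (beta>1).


beta = 2.04
Compare beta to 1:
beta < 1 => infant mortality (phase 1)
beta = 1 => useful life (phase 2)
beta > 1 => wear-out (phase 3)
Since beta = 2.04, this is wear-out (increasing failure rate)
Phase = 3

3


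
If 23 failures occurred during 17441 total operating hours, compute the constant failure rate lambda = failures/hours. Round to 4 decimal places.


failures = 23
total_hours = 17441
lambda = 23 / 17441
lambda = 0.0013

0.0013


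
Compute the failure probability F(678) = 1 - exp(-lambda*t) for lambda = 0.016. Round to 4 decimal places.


lambda = 0.016, t = 678
lambda * t = 10.848
exp(-10.848) = 0.0
F(t) = 1 - 0.0
F(t) = 1.0

1.0


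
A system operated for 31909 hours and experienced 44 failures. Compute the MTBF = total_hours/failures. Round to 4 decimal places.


total_hours = 31909
failures = 44
MTBF = 31909 / 44
MTBF = 725.2045

725.2045


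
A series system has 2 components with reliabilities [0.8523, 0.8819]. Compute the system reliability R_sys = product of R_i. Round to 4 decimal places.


Components: [0.8523, 0.8819]
After component 1 (R=0.8523): product = 0.8523
After component 2 (R=0.8819): product = 0.7516
R_sys = 0.7516

0.7516


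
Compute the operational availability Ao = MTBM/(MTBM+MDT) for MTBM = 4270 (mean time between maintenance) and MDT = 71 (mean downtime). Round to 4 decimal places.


MTBM = 4270
MDT = 71
MTBM + MDT = 4341
Ao = 4270 / 4341
Ao = 0.9836

0.9836


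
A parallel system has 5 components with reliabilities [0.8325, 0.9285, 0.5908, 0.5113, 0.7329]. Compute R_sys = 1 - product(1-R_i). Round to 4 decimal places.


Components: [0.8325, 0.9285, 0.5908, 0.5113, 0.7329]
(1 - 0.8325) = 0.1675, running product = 0.1675
(1 - 0.9285) = 0.0715, running product = 0.012
(1 - 0.5908) = 0.4092, running product = 0.0049
(1 - 0.5113) = 0.4887, running product = 0.0024
(1 - 0.7329) = 0.2671, running product = 0.0006
Product of (1-R_i) = 0.0006
R_sys = 1 - 0.0006 = 0.9994

0.9994


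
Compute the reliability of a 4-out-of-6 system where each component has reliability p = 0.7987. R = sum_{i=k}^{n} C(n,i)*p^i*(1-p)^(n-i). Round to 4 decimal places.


k = 4, n = 6, p = 0.7987
i=4: C(6,4)=15 * 0.7987^4 * 0.2013^2 = 0.2474
i=5: C(6,5)=6 * 0.7987^5 * 0.2013^1 = 0.3926
i=6: C(6,6)=1 * 0.7987^6 * 0.2013^0 = 0.2596
R = sum of terms = 0.8995

0.8995


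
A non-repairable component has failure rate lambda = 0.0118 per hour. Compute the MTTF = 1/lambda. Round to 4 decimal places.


lambda = 0.0118
MTTF = 1 / 0.0118
MTTF = 84.7458

84.7458


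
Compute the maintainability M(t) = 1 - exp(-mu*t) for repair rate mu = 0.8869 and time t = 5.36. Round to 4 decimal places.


mu = 0.8869, t = 5.36
mu * t = 0.8869 * 5.36 = 4.7538
exp(-4.7538) = 0.0086
M(t) = 1 - 0.0086
M(t) = 0.9914

0.9914


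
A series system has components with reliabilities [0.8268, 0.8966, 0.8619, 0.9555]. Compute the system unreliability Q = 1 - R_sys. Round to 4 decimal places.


Components: [0.8268, 0.8966, 0.8619, 0.9555]
After component 1: product = 0.8268
After component 2: product = 0.7413
After component 3: product = 0.6389
After component 4: product = 0.6105
R_sys = 0.6105
Q = 1 - 0.6105 = 0.3895

0.3895


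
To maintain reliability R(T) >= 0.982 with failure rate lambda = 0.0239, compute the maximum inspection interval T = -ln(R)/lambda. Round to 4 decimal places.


R_target = 0.982
lambda = 0.0239
-ln(0.982) = 0.0182
T = 0.0182 / 0.0239
T = 0.76

0.76


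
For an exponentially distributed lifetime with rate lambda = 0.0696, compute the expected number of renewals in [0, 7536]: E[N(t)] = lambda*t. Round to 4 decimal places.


lambda = 0.0696
t = 7536
E[N(t)] = lambda * t
E[N(t)] = 0.0696 * 7536
E[N(t)] = 524.5056

524.5056


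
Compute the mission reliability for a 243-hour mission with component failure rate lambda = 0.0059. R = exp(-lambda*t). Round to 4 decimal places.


lambda = 0.0059
mission_time = 243
lambda * t = 0.0059 * 243 = 1.4337
R = exp(-1.4337)
R = 0.2384

0.2384


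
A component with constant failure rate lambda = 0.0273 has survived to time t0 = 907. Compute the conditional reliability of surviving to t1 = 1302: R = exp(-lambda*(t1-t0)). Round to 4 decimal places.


lambda = 0.0273
t0 = 907, t1 = 1302
t1 - t0 = 395
lambda * (t1-t0) = 0.0273 * 395 = 10.7835
R = exp(-10.7835)
R = 0.0

0.0


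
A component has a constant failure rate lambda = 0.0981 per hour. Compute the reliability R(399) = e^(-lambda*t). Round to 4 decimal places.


lambda = 0.0981
t = 399
lambda * t = 39.1419
R(t) = e^(-39.1419)
R(t) = 0.0

0.0


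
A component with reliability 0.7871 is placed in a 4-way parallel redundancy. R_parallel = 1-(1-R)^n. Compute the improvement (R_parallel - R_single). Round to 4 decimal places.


R_single = 0.7871, n = 4
1 - R_single = 0.2129
(1 - R_single)^n = 0.2129^4 = 0.0021
R_parallel = 1 - 0.0021 = 0.9979
Improvement = 0.9979 - 0.7871
Improvement = 0.2108

0.2108


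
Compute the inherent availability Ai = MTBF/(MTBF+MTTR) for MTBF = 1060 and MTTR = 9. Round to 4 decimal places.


MTBF = 1060
MTTR = 9
MTBF + MTTR = 1069
Ai = 1060 / 1069
Ai = 0.9916

0.9916


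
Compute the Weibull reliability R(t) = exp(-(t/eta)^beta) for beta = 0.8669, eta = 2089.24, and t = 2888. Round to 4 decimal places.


beta = 0.8669, eta = 2089.24, t = 2888
t/eta = 2888 / 2089.24 = 1.3823
(t/eta)^beta = 1.3823^0.8669 = 1.324
R(t) = exp(-1.324)
R(t) = 0.2661

0.2661


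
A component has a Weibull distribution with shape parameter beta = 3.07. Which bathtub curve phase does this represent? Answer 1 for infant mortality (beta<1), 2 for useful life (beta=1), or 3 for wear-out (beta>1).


beta = 3.07
Compare beta to 1:
beta < 1 => infant mortality (phase 1)
beta = 1 => useful life (phase 2)
beta > 1 => wear-out (phase 3)
Since beta = 3.07, this is wear-out (increasing failure rate)
Phase = 3

3


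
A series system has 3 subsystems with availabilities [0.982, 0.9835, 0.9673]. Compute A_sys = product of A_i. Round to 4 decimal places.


Subsystems: [0.982, 0.9835, 0.9673]
After subsystem 1 (A=0.982): product = 0.982
After subsystem 2 (A=0.9835): product = 0.9658
After subsystem 3 (A=0.9673): product = 0.9342
A_sys = 0.9342

0.9342


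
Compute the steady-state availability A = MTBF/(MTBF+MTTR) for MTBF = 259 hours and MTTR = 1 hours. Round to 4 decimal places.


MTBF = 259
MTTR = 1
MTBF + MTTR = 260
A = 259 / 260
A = 0.9962

0.9962


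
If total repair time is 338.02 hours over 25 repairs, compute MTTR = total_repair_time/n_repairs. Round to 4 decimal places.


total_repair_time = 338.02
n_repairs = 25
MTTR = 338.02 / 25
MTTR = 13.5208

13.5208


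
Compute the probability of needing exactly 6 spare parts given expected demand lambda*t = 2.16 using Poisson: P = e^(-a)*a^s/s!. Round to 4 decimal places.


a = 2.16, s = 6
e^(-a) = e^(-2.16) = 0.1153
a^s = 2.16^6 = 101.56
s! = 720
P = 0.1153 * 101.56 / 720
P = 0.0163

0.0163


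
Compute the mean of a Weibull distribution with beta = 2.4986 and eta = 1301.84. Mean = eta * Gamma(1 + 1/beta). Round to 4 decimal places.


beta = 2.4986, eta = 1301.84
1/beta = 0.4002
1 + 1/beta = 1.4002
Gamma(1.4002) = 0.8873
Mean = 1301.84 * 0.8873
Mean = 1155.0597

1155.0597


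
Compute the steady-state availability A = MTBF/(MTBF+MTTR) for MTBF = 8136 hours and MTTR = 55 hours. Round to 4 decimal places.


MTBF = 8136
MTTR = 55
MTBF + MTTR = 8191
A = 8136 / 8191
A = 0.9933

0.9933


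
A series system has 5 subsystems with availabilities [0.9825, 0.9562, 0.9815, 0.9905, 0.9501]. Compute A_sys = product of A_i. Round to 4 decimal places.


Subsystems: [0.9825, 0.9562, 0.9815, 0.9905, 0.9501]
After subsystem 1 (A=0.9825): product = 0.9825
After subsystem 2 (A=0.9562): product = 0.9395
After subsystem 3 (A=0.9815): product = 0.9221
After subsystem 4 (A=0.9905): product = 0.9133
After subsystem 5 (A=0.9501): product = 0.8678
A_sys = 0.8678

0.8678


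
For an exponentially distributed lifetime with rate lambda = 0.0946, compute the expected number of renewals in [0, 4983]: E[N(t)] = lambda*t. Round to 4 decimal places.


lambda = 0.0946
t = 4983
E[N(t)] = lambda * t
E[N(t)] = 0.0946 * 4983
E[N(t)] = 471.3918

471.3918


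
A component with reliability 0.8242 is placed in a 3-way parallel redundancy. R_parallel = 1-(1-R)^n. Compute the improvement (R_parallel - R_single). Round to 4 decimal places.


R_single = 0.8242, n = 3
1 - R_single = 0.1758
(1 - R_single)^n = 0.1758^3 = 0.0054
R_parallel = 1 - 0.0054 = 0.9946
Improvement = 0.9946 - 0.8242
Improvement = 0.1704

0.1704


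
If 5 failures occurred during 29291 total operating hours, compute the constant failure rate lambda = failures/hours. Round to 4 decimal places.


failures = 5
total_hours = 29291
lambda = 5 / 29291
lambda = 0.0002

0.0002


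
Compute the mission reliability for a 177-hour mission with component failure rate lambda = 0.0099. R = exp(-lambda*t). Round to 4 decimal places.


lambda = 0.0099
mission_time = 177
lambda * t = 0.0099 * 177 = 1.7523
R = exp(-1.7523)
R = 0.1734

0.1734


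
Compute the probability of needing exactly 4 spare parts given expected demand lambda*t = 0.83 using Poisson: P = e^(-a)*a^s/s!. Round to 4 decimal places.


a = 0.83, s = 4
e^(-a) = e^(-0.83) = 0.436
a^s = 0.83^4 = 0.4746
s! = 24
P = 0.436 * 0.4746 / 24
P = 0.0086

0.0086


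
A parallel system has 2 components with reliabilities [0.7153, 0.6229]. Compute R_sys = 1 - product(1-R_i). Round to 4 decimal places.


Components: [0.7153, 0.6229]
(1 - 0.7153) = 0.2847, running product = 0.2847
(1 - 0.6229) = 0.3771, running product = 0.1074
Product of (1-R_i) = 0.1074
R_sys = 1 - 0.1074 = 0.8926

0.8926


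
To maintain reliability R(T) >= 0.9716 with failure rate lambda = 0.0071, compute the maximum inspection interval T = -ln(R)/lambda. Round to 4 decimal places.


R_target = 0.9716
lambda = 0.0071
-ln(0.9716) = 0.0288
T = 0.0288 / 0.0071
T = 4.0579

4.0579


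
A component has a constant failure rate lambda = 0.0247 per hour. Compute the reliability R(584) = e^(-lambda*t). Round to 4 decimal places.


lambda = 0.0247
t = 584
lambda * t = 14.4248
R(t) = e^(-14.4248)
R(t) = 0.0

0.0


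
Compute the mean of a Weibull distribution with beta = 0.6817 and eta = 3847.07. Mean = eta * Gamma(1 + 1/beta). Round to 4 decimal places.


beta = 0.6817, eta = 3847.07
1/beta = 1.4669
1 + 1/beta = 2.4669
Gamma(2.4669) = 1.2991
Mean = 3847.07 * 1.2991
Mean = 4997.8341

4997.8341


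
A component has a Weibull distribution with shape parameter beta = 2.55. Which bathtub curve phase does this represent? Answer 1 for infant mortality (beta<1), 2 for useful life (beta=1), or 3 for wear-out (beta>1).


beta = 2.55
Compare beta to 1:
beta < 1 => infant mortality (phase 1)
beta = 1 => useful life (phase 2)
beta > 1 => wear-out (phase 3)
Since beta = 2.55, this is wear-out (increasing failure rate)
Phase = 3

3


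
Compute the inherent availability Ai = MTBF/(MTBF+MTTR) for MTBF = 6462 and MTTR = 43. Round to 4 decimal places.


MTBF = 6462
MTTR = 43
MTBF + MTTR = 6505
Ai = 6462 / 6505
Ai = 0.9934

0.9934


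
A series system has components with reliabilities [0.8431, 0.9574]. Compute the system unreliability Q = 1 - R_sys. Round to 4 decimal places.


Components: [0.8431, 0.9574]
After component 1: product = 0.8431
After component 2: product = 0.8072
R_sys = 0.8072
Q = 1 - 0.8072 = 0.1928

0.1928


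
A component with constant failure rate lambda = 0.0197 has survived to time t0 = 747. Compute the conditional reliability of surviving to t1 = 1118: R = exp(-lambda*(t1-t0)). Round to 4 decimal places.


lambda = 0.0197
t0 = 747, t1 = 1118
t1 - t0 = 371
lambda * (t1-t0) = 0.0197 * 371 = 7.3087
R = exp(-7.3087)
R = 0.0007

0.0007


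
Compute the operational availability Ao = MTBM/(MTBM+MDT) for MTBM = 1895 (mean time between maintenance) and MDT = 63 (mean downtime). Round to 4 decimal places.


MTBM = 1895
MDT = 63
MTBM + MDT = 1958
Ao = 1895 / 1958
Ao = 0.9678

0.9678


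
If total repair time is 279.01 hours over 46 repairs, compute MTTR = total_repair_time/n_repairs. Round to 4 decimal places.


total_repair_time = 279.01
n_repairs = 46
MTTR = 279.01 / 46
MTTR = 6.0654

6.0654


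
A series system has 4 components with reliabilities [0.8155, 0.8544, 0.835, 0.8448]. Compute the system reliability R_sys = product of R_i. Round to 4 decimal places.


Components: [0.8155, 0.8544, 0.835, 0.8448]
After component 1 (R=0.8155): product = 0.8155
After component 2 (R=0.8544): product = 0.6968
After component 3 (R=0.835): product = 0.5818
After component 4 (R=0.8448): product = 0.4915
R_sys = 0.4915

0.4915


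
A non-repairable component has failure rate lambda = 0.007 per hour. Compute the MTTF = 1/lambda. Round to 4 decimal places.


lambda = 0.007
MTTF = 1 / 0.007
MTTF = 142.8571

142.8571


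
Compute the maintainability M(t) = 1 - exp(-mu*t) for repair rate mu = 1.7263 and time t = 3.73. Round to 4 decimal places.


mu = 1.7263, t = 3.73
mu * t = 1.7263 * 3.73 = 6.4391
exp(-6.4391) = 0.0016
M(t) = 1 - 0.0016
M(t) = 0.9984

0.9984


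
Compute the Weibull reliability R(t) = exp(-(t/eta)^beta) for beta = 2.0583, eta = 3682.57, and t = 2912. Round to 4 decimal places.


beta = 2.0583, eta = 3682.57, t = 2912
t/eta = 2912 / 3682.57 = 0.7908
(t/eta)^beta = 0.7908^2.0583 = 0.6168
R(t) = exp(-0.6168)
R(t) = 0.5397

0.5397


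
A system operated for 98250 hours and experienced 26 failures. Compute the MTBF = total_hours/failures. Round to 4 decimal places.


total_hours = 98250
failures = 26
MTBF = 98250 / 26
MTBF = 3778.8462

3778.8462


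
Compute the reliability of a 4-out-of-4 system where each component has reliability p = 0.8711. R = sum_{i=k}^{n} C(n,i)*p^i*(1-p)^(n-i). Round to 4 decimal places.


k = 4, n = 4, p = 0.8711
i=4: C(4,4)=1 * 0.8711^4 * 0.1289^0 = 0.5758
R = sum of terms = 0.5758

0.5758


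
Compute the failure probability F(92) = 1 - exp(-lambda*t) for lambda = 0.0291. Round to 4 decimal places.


lambda = 0.0291, t = 92
lambda * t = 2.6772
exp(-2.6772) = 0.0688
F(t) = 1 - 0.0688
F(t) = 0.9312

0.9312


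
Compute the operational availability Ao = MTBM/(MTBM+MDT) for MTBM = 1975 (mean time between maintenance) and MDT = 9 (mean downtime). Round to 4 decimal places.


MTBM = 1975
MDT = 9
MTBM + MDT = 1984
Ao = 1975 / 1984
Ao = 0.9955

0.9955


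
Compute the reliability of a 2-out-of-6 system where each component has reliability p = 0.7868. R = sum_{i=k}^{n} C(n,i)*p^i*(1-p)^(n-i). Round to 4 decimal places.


k = 2, n = 6, p = 0.7868
i=2: C(6,2)=15 * 0.7868^2 * 0.2132^4 = 0.0192
i=3: C(6,3)=20 * 0.7868^3 * 0.2132^3 = 0.0944
i=4: C(6,4)=15 * 0.7868^4 * 0.2132^2 = 0.2613
i=5: C(6,5)=6 * 0.7868^5 * 0.2132^1 = 0.3857
i=6: C(6,6)=1 * 0.7868^6 * 0.2132^0 = 0.2372
R = sum of terms = 0.9978

0.9978


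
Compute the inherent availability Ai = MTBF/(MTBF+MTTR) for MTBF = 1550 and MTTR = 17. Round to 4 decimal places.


MTBF = 1550
MTTR = 17
MTBF + MTTR = 1567
Ai = 1550 / 1567
Ai = 0.9892

0.9892


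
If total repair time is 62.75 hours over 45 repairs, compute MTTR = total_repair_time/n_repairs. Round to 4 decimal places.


total_repair_time = 62.75
n_repairs = 45
MTTR = 62.75 / 45
MTTR = 1.3944

1.3944


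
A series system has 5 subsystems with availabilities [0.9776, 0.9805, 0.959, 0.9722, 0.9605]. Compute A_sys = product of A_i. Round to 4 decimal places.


Subsystems: [0.9776, 0.9805, 0.959, 0.9722, 0.9605]
After subsystem 1 (A=0.9776): product = 0.9776
After subsystem 2 (A=0.9805): product = 0.9585
After subsystem 3 (A=0.959): product = 0.9192
After subsystem 4 (A=0.9722): product = 0.8937
After subsystem 5 (A=0.9605): product = 0.8584
A_sys = 0.8584

0.8584


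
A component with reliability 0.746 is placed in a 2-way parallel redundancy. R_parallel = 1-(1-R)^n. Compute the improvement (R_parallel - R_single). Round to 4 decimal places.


R_single = 0.746, n = 2
1 - R_single = 0.254
(1 - R_single)^n = 0.254^2 = 0.0645
R_parallel = 1 - 0.0645 = 0.9355
Improvement = 0.9355 - 0.746
Improvement = 0.1895

0.1895


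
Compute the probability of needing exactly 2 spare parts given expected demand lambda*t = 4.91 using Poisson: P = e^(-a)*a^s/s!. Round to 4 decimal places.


a = 4.91, s = 2
e^(-a) = e^(-4.91) = 0.0074
a^s = 4.91^2 = 24.1081
s! = 2
P = 0.0074 * 24.1081 / 2
P = 0.0889

0.0889


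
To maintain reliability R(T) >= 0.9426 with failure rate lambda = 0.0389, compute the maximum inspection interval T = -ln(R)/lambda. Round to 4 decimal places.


R_target = 0.9426
lambda = 0.0389
-ln(0.9426) = 0.0591
T = 0.0591 / 0.0389
T = 1.5196

1.5196


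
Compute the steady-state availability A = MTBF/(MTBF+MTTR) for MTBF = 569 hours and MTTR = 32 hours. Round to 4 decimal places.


MTBF = 569
MTTR = 32
MTBF + MTTR = 601
A = 569 / 601
A = 0.9468

0.9468


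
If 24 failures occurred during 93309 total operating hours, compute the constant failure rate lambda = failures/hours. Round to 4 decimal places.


failures = 24
total_hours = 93309
lambda = 24 / 93309
lambda = 0.0003

0.0003


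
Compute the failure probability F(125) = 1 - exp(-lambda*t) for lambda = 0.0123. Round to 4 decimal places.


lambda = 0.0123, t = 125
lambda * t = 1.5375
exp(-1.5375) = 0.2149
F(t) = 1 - 0.2149
F(t) = 0.7851

0.7851


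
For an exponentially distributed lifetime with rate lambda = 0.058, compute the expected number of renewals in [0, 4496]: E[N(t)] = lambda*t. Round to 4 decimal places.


lambda = 0.058
t = 4496
E[N(t)] = lambda * t
E[N(t)] = 0.058 * 4496
E[N(t)] = 260.768

260.768


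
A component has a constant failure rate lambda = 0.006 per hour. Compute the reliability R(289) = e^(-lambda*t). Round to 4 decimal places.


lambda = 0.006
t = 289
lambda * t = 1.734
R(t) = e^(-1.734)
R(t) = 0.1766

0.1766


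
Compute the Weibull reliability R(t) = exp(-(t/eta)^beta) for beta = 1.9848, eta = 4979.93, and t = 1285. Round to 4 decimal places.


beta = 1.9848, eta = 4979.93, t = 1285
t/eta = 1285 / 4979.93 = 0.258
(t/eta)^beta = 0.258^1.9848 = 0.068
R(t) = exp(-0.068)
R(t) = 0.9343

0.9343


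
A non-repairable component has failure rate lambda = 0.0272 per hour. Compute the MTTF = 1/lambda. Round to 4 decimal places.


lambda = 0.0272
MTTF = 1 / 0.0272
MTTF = 36.7647

36.7647


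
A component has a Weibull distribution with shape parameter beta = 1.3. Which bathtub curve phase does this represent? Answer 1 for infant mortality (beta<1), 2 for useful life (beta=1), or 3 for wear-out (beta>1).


beta = 1.3
Compare beta to 1:
beta < 1 => infant mortality (phase 1)
beta = 1 => useful life (phase 2)
beta > 1 => wear-out (phase 3)
Since beta = 1.3, this is wear-out (increasing failure rate)
Phase = 3

3


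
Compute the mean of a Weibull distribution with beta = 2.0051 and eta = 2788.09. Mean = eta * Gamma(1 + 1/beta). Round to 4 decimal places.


beta = 2.0051, eta = 2788.09
1/beta = 0.4987
1 + 1/beta = 1.4987
Gamma(1.4987) = 0.8862
Mean = 2788.09 * 0.8862
Mean = 2470.7676

2470.7676


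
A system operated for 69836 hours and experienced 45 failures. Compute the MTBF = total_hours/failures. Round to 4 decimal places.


total_hours = 69836
failures = 45
MTBF = 69836 / 45
MTBF = 1551.9111

1551.9111


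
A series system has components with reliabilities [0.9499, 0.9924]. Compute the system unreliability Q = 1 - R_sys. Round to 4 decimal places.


Components: [0.9499, 0.9924]
After component 1: product = 0.9499
After component 2: product = 0.9427
R_sys = 0.9427
Q = 1 - 0.9427 = 0.0573

0.0573


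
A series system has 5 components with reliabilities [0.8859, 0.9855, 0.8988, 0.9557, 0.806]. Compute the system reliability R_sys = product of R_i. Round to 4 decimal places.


Components: [0.8859, 0.9855, 0.8988, 0.9557, 0.806]
After component 1 (R=0.8859): product = 0.8859
After component 2 (R=0.9855): product = 0.8731
After component 3 (R=0.8988): product = 0.7847
After component 4 (R=0.9557): product = 0.7499
After component 5 (R=0.806): product = 0.6045
R_sys = 0.6045

0.6045


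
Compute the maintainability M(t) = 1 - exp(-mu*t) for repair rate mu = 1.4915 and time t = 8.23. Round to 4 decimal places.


mu = 1.4915, t = 8.23
mu * t = 1.4915 * 8.23 = 12.275
exp(-12.275) = 0.0
M(t) = 1 - 0.0
M(t) = 1.0

1.0


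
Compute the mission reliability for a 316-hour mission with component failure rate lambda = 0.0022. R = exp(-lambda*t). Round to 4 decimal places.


lambda = 0.0022
mission_time = 316
lambda * t = 0.0022 * 316 = 0.6952
R = exp(-0.6952)
R = 0.499

0.499


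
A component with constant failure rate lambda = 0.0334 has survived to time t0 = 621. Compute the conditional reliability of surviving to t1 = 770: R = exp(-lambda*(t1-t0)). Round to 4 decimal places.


lambda = 0.0334
t0 = 621, t1 = 770
t1 - t0 = 149
lambda * (t1-t0) = 0.0334 * 149 = 4.9766
R = exp(-4.9766)
R = 0.0069

0.0069


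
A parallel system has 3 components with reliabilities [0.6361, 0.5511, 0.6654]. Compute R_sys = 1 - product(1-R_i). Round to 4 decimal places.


Components: [0.6361, 0.5511, 0.6654]
(1 - 0.6361) = 0.3639, running product = 0.3639
(1 - 0.5511) = 0.4489, running product = 0.1634
(1 - 0.6654) = 0.3346, running product = 0.0547
Product of (1-R_i) = 0.0547
R_sys = 1 - 0.0547 = 0.9453

0.9453


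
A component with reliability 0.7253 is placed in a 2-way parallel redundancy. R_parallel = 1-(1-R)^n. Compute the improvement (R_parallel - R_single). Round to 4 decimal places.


R_single = 0.7253, n = 2
1 - R_single = 0.2747
(1 - R_single)^n = 0.2747^2 = 0.0755
R_parallel = 1 - 0.0755 = 0.9245
Improvement = 0.9245 - 0.7253
Improvement = 0.1992

0.1992


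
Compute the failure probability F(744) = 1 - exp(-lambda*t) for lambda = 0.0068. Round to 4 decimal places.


lambda = 0.0068, t = 744
lambda * t = 5.0592
exp(-5.0592) = 0.0064
F(t) = 1 - 0.0064
F(t) = 0.9936

0.9936


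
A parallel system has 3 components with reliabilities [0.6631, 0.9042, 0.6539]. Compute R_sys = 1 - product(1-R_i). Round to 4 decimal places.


Components: [0.6631, 0.9042, 0.6539]
(1 - 0.6631) = 0.3369, running product = 0.3369
(1 - 0.9042) = 0.0958, running product = 0.0323
(1 - 0.6539) = 0.3461, running product = 0.0112
Product of (1-R_i) = 0.0112
R_sys = 1 - 0.0112 = 0.9888

0.9888


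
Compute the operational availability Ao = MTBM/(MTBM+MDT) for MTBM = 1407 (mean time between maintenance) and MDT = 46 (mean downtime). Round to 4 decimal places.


MTBM = 1407
MDT = 46
MTBM + MDT = 1453
Ao = 1407 / 1453
Ao = 0.9683

0.9683


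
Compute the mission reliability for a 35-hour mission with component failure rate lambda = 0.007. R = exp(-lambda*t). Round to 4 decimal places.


lambda = 0.007
mission_time = 35
lambda * t = 0.007 * 35 = 0.245
R = exp(-0.245)
R = 0.7827

0.7827


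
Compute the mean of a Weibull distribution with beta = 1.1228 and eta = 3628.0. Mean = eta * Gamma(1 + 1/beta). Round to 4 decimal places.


beta = 1.1228, eta = 3628.0
1/beta = 0.8906
1 + 1/beta = 1.8906
Gamma(1.8906) = 0.9586
Mean = 3628.0 * 0.9586
Mean = 3477.7665

3477.7665
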